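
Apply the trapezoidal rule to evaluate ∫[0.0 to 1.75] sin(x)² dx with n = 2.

f(x) = sin(x)²
a = 0.0, b = 1.75, n = 2
h = (b - a)/n = 0.875000

Trapezoidal rule: (h/2)[f(x₀) + 2f(x₁) + 2f(x₂) + ... + f(xₙ)]

x_0 = 0.0000, f(x_0) = 0.000000, coefficient = 1
x_1 = 0.8750, f(x_1) = 0.589123, coefficient = 2
x_2 = 1.7500, f(x_2) = 0.968228, coefficient = 1

I ≈ (0.875000/2) × 2.146474 = 0.939083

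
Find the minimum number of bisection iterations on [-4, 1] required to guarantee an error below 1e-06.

We need (b-a)/2^n ≤ 1e-06
(1 - (-4))/2^n ≤ 1e-06
5/2^n ≤ 1e-06
2^n ≥ 5000000
n ≥ log₂(5000000) = 22.25
n ≥ 23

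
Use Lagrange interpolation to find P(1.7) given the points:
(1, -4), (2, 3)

Lagrange interpolation formula:
P(x) = Σ yᵢ × Lᵢ(x)
where Lᵢ(x) = Π_{j≠i} (x - xⱼ)/(xᵢ - xⱼ)

L_0(1.7) = (1.7 - 2)/(1 - 2) = 0.300000
L_1(1.7) = (1.7 - 1)/(2 - 1) = 0.700000

P(1.7) = (-4)×L_0(1.7) + 3×L_1(1.7)
P(1.7) = 0.900000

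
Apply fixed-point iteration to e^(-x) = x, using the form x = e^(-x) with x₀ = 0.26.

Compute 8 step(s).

Equation: e^(-x) = x
Fixed-point form: x = e^(-x)
x₀ = 0.26

x_1 = g(0.260000) = 0.771052
x_2 = g(0.771052) = 0.462526
x_3 = g(0.462526) = 0.629691
x_4 = g(0.629691) = 0.532757
x_5 = g(0.532757) = 0.586985
x_6 = g(0.586985) = 0.556001
x_7 = g(0.556001) = 0.573498
x_8 = g(0.573498) = 0.563551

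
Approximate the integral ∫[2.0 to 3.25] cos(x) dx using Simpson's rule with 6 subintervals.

f(x) = cos(x)
a = 2.0, b = 3.25, n = 6
h = (b - a)/n = 0.208333

Simpson's rule: (h/3)[f(x₀) + 4f(x₁) + 2f(x₂) + ... + f(xₙ)]

x_0 = 2.0000, f(x_0) = -0.416147, coefficient = 1
x_1 = 2.2083, f(x_1) = -0.595218, coefficient = 4
x_2 = 2.4167, f(x_2) = -0.748549, coefficient = 2
x_3 = 2.6250, f(x_3) = -0.869507, coefficient = 4
x_4 = 2.8333, f(x_4) = -0.952863, coefficient = 2
x_5 = 3.0417, f(x_5) = -0.995012, coefficient = 4
x_6 = 3.2500, f(x_6) = -0.994130, coefficient = 1

I ≈ (0.208333/3) × -14.652047 = -1.017503
Exact value: -1.017493
Error: 0.000011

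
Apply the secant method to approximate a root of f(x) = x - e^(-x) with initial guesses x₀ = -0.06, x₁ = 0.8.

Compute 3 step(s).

f(x) = x - e^(-x)
x₀ = -0.06, x₁ = 0.8

Secant formula: x_{n+1} = x_n - f(x_n)(x_n - x_{n-1})/(f(x_n) - f(x_{n-1}))

Iteration 1:
  f(-0.060000) = -1.121837
  f(0.800000) = 0.350671
  x_2 = 0.800000 - 0.350671×(0.800000 - (-0.060000))/(0.350671 - (-1.121837))
       = 0.595195
Iteration 2:
  f(0.800000) = 0.350671
  f(0.595195) = 0.043740
  x_3 = 0.595195 - 0.043740×(0.595195 - 0.800000)/(0.043740 - 0.350671)
       = 0.566009
Iteration 3:
  f(0.595195) = 0.043740
  f(0.566009) = -0.001778
  x_4 = 0.566009 - (-0.001778)×(0.566009 - 0.595195)/(-0.001778 - 0.043740)
       = 0.567149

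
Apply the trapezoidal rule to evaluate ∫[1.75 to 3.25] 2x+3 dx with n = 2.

f(x) = 2x+3
a = 1.75, b = 3.25, n = 2
h = (b - a)/n = 0.750000

Trapezoidal rule: (h/2)[f(x₀) + 2f(x₁) + 2f(x₂) + ... + f(xₙ)]

x_0 = 1.7500, f(x_0) = 6.500000, coefficient = 1
x_1 = 2.5000, f(x_1) = 8.000000, coefficient = 2
x_2 = 3.2500, f(x_2) = 9.500000, coefficient = 1

I ≈ (0.750000/2) × 32.000000 = 12.000000
Exact value: 12.000000
Error: 0.000000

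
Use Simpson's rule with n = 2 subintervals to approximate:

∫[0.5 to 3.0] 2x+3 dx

f(x) = 2x+3
a = 0.5, b = 3.0, n = 2
h = (b - a)/n = 1.250000

Simpson's rule: (h/3)[f(x₀) + 4f(x₁) + 2f(x₂) + ... + f(xₙ)]

x_0 = 0.5000, f(x_0) = 4.000000, coefficient = 1
x_1 = 1.7500, f(x_1) = 6.500000, coefficient = 4
x_2 = 3.0000, f(x_2) = 9.000000, coefficient = 1

I ≈ (1.250000/3) × 39.000000 = 16.250000
Exact value: 16.250000
Error: 0.000000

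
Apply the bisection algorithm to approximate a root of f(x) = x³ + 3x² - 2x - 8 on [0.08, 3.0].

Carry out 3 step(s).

f(x) = x³ + 3x² - 2x - 8
Initial interval: [0.08, 3.0]

Iteration 1:
  c_1 = (0.080000 + 3.000000)/2 = 1.540000
  f(c_1) = f(1.540000) = -0.312936
  f(a) × f(c) ≥ 0, new interval: [1.540000, 3.000000]
Iteration 2:
  c_2 = (1.540000 + 3.000000)/2 = 2.270000
  f(c_2) = f(2.270000) = 14.615783
  f(a) × f(c) < 0, new interval: [1.540000, 2.270000]
Iteration 3:
  c_3 = (1.540000 + 2.270000)/2 = 1.905000
  f(c_3) = f(1.905000) = 5.990368
  f(a) × f(c) < 0, new interval: [1.540000, 1.905000]

After 3 iteration(s), the approximation is c_3 = 1.905000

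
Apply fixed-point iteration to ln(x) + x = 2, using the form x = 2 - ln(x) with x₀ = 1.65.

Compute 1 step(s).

Equation: ln(x) + x = 2
Fixed-point form: x = 2 - ln(x)
x₀ = 1.65

x_1 = g(1.650000) = 1.499225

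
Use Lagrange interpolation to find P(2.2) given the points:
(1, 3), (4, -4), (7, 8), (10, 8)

Lagrange interpolation formula:
P(x) = Σ yᵢ × Lᵢ(x)
where Lᵢ(x) = Π_{j≠i} (x - xⱼ)/(xᵢ - xⱼ)

L_0(2.2) = (2.2 - 4)/(1 - 4) × (2.2 - 7)/(1 - 7) × (2.2 - 10)/(1 - 10) = 0.416000
L_1(2.2) = (2.2 - 1)/(4 - 1) × (2.2 - 7)/(4 - 7) × (2.2 - 10)/(4 - 10) = 0.832000
L_2(2.2) = (2.2 - 1)/(7 - 1) × (2.2 - 4)/(7 - 4) × (2.2 - 10)/(7 - 10) = -0.312000
L_3(2.2) = (2.2 - 1)/(10 - 1) × (2.2 - 4)/(10 - 4) × (2.2 - 7)/(10 - 7) = 0.064000

P(2.2) = 3×L_0(2.2) + (-4)×L_1(2.2) + 8×L_2(2.2) + 8×L_3(2.2)
P(2.2) = -4.064000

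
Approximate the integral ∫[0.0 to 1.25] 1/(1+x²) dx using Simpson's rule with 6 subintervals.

f(x) = 1/(1+x²)
a = 0.0, b = 1.25, n = 6
h = (b - a)/n = 0.208333

Simpson's rule: (h/3)[f(x₀) + 4f(x₁) + 2f(x₂) + ... + f(xₙ)]

x_0 = 0.0000, f(x_0) = 1.000000, coefficient = 1
x_1 = 0.2083, f(x_1) = 0.958403, coefficient = 4
x_2 = 0.4167, f(x_2) = 0.852071, coefficient = 2
x_3 = 0.6250, f(x_3) = 0.719101, coefficient = 4
x_4 = 0.8333, f(x_4) = 0.590164, coefficient = 2
x_5 = 1.0417, f(x_5) = 0.479600, coefficient = 4
x_6 = 1.2500, f(x_6) = 0.390244, coefficient = 1

I ≈ (0.208333/3) × 12.903130 = 0.896051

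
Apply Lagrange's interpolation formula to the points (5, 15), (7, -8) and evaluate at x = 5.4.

Lagrange interpolation formula:
P(x) = Σ yᵢ × Lᵢ(x)
where Lᵢ(x) = Π_{j≠i} (x - xⱼ)/(xᵢ - xⱼ)

L_0(5.4) = (5.4 - 7)/(5 - 7) = 0.800000
L_1(5.4) = (5.4 - 5)/(7 - 5) = 0.200000

P(5.4) = 15×L_0(5.4) + (-8)×L_1(5.4)
P(5.4) = 10.400000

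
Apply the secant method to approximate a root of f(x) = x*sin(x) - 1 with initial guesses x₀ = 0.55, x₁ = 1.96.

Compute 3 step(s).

f(x) = x*sin(x) - 1
x₀ = 0.55, x₁ = 1.96

Secant formula: x_{n+1} = x_n - f(x_n)(x_n - x_{n-1})/(f(x_n) - f(x_{n-1}))

Iteration 1:
  f(0.550000) = -0.712522
  f(1.960000) = 0.813415
  x_2 = 1.960000 - 0.813415×(1.960000 - 0.550000)/(0.813415 - (-0.712522))
       = 1.208386
Iteration 2:
  f(1.960000) = 0.813415
  f(1.208386) = 0.129896
  x_3 = 1.208386 - 0.129896×(1.208386 - 1.960000)/(0.129896 - 0.813415)
       = 1.065550
Iteration 3:
  f(1.208386) = 0.129896
  f(1.065550) = -0.067585
  x_4 = 1.065550 - (-0.067585)×(1.065550 - 1.208386)/(-0.067585 - 0.129896)
       = 1.114434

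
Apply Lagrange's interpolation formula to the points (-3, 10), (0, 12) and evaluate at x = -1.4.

Lagrange interpolation formula:
P(x) = Σ yᵢ × Lᵢ(x)
where Lᵢ(x) = Π_{j≠i} (x - xⱼ)/(xᵢ - xⱼ)

L_0(-1.4) = (-1.4 - 0)/(-3 - 0) = 0.466667
L_1(-1.4) = (-1.4 - (-3))/(0 - (-3)) = 0.533333

P(-1.4) = 10×L_0(-1.4) + 12×L_1(-1.4)
P(-1.4) = 11.066667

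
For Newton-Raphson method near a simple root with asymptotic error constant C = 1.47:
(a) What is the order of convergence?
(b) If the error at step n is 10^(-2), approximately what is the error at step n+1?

(a) Newton-Raphson has quadratic (order 2) convergence near simple roots.
    This means |e_{n+1}| ≈ C|e_n|².

(b) With |e_n| = 10^(-2) and C = 1.47:
    |e_{n+1}| ≈ 1.47 × (10^(-2))² = 1.47 × 10^(-4)

(a) 2 (quadratic); (b) |e_{n+1}| ≈ 1.470e-04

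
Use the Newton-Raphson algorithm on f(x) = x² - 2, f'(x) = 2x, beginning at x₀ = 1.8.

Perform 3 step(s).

f(x) = x² - 2
f'(x) = 2x
x₀ = 1.8

Newton-Raphson formula: x_{n+1} = x_n - f(x_n)/f'(x_n)

Iteration 1:
  f(1.800000) = 1.240000
  f'(1.800000) = 3.600000
  x_1 = 1.800000 - 1.240000/3.600000 = 1.455556
Iteration 2:
  f(1.455556) = 0.118642
  f'(1.455556) = 2.911111
  x_2 = 1.455556 - 0.118642/2.911111 = 1.414801
Iteration 3:
  f(1.414801) = 0.001661
  f'(1.414801) = 2.829601
  x_3 = 1.414801 - 0.001661/2.829601 = 1.414214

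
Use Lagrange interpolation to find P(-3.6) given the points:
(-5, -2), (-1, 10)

Lagrange interpolation formula:
P(x) = Σ yᵢ × Lᵢ(x)
where Lᵢ(x) = Π_{j≠i} (x - xⱼ)/(xᵢ - xⱼ)

L_0(-3.6) = (-3.6 - (-1))/(-5 - (-1)) = 0.650000
L_1(-3.6) = (-3.6 - (-5))/(-1 - (-5)) = 0.350000

P(-3.6) = (-2)×L_0(-3.6) + 10×L_1(-3.6)
P(-3.6) = 2.200000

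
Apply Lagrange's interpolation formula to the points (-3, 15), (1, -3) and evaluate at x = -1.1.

Lagrange interpolation formula:
P(x) = Σ yᵢ × Lᵢ(x)
where Lᵢ(x) = Π_{j≠i} (x - xⱼ)/(xᵢ - xⱼ)

L_0(-1.1) = (-1.1 - 1)/(-3 - 1) = 0.525000
L_1(-1.1) = (-1.1 - (-3))/(1 - (-3)) = 0.475000

P(-1.1) = 15×L_0(-1.1) + (-3)×L_1(-1.1)
P(-1.1) = 6.450000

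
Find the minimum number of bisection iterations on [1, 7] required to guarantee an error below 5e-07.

We need (b-a)/2^n ≤ 5e-07
(7 - 1)/2^n ≤ 5e-07
6/2^n ≤ 5e-07
2^n ≥ 12000000
n ≥ log₂(12000000) = 23.52
n ≥ 24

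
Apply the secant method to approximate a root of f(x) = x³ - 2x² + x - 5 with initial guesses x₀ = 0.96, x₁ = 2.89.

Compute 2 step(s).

f(x) = x³ - 2x² + x - 5
x₀ = 0.96, x₁ = 2.89

Secant formula: x_{n+1} = x_n - f(x_n)(x_n - x_{n-1})/(f(x_n) - f(x_{n-1}))

Iteration 1:
  f(0.960000) = -4.998464
  f(2.890000) = 5.323369
  x_2 = 2.890000 - 5.323369×(2.890000 - 0.960000)/(5.323369 - (-4.998464))
       = 1.894624
Iteration 2:
  f(2.890000) = 5.323369
  f(1.894624) = -3.483633
  x_3 = 1.894624 - (-3.483633)×(1.894624 - 2.890000)/(-3.483633 - 5.323369)
       = 2.288348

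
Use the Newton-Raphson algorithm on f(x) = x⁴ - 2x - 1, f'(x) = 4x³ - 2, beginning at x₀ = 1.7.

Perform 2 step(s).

f(x) = x⁴ - 2x - 1
f'(x) = 4x³ - 2
x₀ = 1.7

Newton-Raphson formula: x_{n+1} = x_n - f(x_n)/f'(x_n)

Iteration 1:
  f(1.700000) = 3.952100
  f'(1.700000) = 17.652000
  x_1 = 1.700000 - 3.952100/17.652000 = 1.476110
Iteration 2:
  f(1.476110) = 0.795392
  f'(1.476110) = 10.865198
  x_2 = 1.476110 - 0.795392/10.865198 = 1.402905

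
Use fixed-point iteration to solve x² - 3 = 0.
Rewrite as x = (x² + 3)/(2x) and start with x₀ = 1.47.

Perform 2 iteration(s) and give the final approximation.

Equation: x² - 3 = 0
Fixed-point form: x = (x² + 3)/(2x)
x₀ = 1.47

x_1 = g(1.470000) = 1.755408
x_2 = g(1.755408) = 1.732206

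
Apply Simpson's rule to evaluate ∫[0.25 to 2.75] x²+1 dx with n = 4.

f(x) = x²+1
a = 0.25, b = 2.75, n = 4
h = (b - a)/n = 0.625000

Simpson's rule: (h/3)[f(x₀) + 4f(x₁) + 2f(x₂) + ... + f(xₙ)]

x_0 = 0.2500, f(x_0) = 1.062500, coefficient = 1
x_1 = 0.8750, f(x_1) = 1.765625, coefficient = 4
x_2 = 1.5000, f(x_2) = 3.250000, coefficient = 2
x_3 = 2.1250, f(x_3) = 5.515625, coefficient = 4
x_4 = 2.7500, f(x_4) = 8.562500, coefficient = 1

I ≈ (0.625000/3) × 45.250000 = 9.427083
Exact value: 9.427083
Error: 0.000000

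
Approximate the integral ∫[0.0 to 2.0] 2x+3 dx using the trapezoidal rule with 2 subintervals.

f(x) = 2x+3
a = 0.0, b = 2.0, n = 2
h = (b - a)/n = 1.000000

Trapezoidal rule: (h/2)[f(x₀) + 2f(x₁) + 2f(x₂) + ... + f(xₙ)]

x_0 = 0.0000, f(x_0) = 3.000000, coefficient = 1
x_1 = 1.0000, f(x_1) = 5.000000, coefficient = 2
x_2 = 2.0000, f(x_2) = 7.000000, coefficient = 1

I ≈ (1.000000/2) × 20.000000 = 10.000000
Exact value: 10.000000
Error: 0.000000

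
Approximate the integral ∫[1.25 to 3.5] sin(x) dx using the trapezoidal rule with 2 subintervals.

f(x) = sin(x)
a = 1.25, b = 3.5, n = 2
h = (b - a)/n = 1.125000

Trapezoidal rule: (h/2)[f(x₀) + 2f(x₁) + 2f(x₂) + ... + f(xₙ)]

x_0 = 1.2500, f(x_0) = 0.948985, coefficient = 1
x_1 = 2.3750, f(x_1) = 0.693685, coefficient = 2
x_2 = 3.5000, f(x_2) = -0.350783, coefficient = 1

I ≈ (1.125000/2) × 1.985571 = 1.116884
Exact value: 1.251779
Error: 0.134895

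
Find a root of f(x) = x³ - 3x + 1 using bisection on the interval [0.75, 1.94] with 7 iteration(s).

f(x) = x³ - 3x + 1
Initial interval: [0.75, 1.94]

Iteration 1:
  c_1 = (0.750000 + 1.940000)/2 = 1.345000
  f(c_1) = f(1.345000) = -0.601861
  f(a) × f(c) ≥ 0, new interval: [1.345000, 1.940000]
Iteration 2:
  c_2 = (1.345000 + 1.940000)/2 = 1.642500
  f(c_2) = f(1.642500) = 0.503647
  f(a) × f(c) < 0, new interval: [1.345000, 1.642500]
Iteration 3:
  c_3 = (1.345000 + 1.642500)/2 = 1.493750
  f(c_3) = f(1.493750) = -0.148262
  f(a) × f(c) ≥ 0, new interval: [1.493750, 1.642500]
Iteration 4:
  c_4 = (1.493750 + 1.642500)/2 = 1.568125
  f(c_4) = f(1.568125) = 0.151669
  f(a) × f(c) < 0, new interval: [1.493750, 1.568125]
Iteration 5:
  c_5 = (1.493750 + 1.568125)/2 = 1.530937
  f(c_5) = f(1.530937) = -0.004648
  f(a) × f(c) ≥ 0, new interval: [1.530937, 1.568125]
Iteration 6:
  c_6 = (1.530937 + 1.568125)/2 = 1.549531
  f(c_6) = f(1.549531) = 0.071904
  f(a) × f(c) < 0, new interval: [1.530937, 1.549531]
Iteration 7:
  c_7 = (1.530937 + 1.549531)/2 = 1.540234
  f(c_7) = f(1.540234) = 0.033229
  f(a) × f(c) < 0, new interval: [1.530937, 1.540234]

After 7 iteration(s), the approximation is c_7 = 1.540234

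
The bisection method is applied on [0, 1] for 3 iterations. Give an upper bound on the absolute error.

Bisection error bound: |error| ≤ (b-a)/2^n
|error| ≤ (1 - 0)/2^3 = 1/2^3
|error| ≤ 0.1250000000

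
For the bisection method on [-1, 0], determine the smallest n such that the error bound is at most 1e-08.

We need (b-a)/2^n ≤ 1e-08
(0 - (-1))/2^n ≤ 1e-08
1/2^n ≤ 1e-08
2^n ≥ 100000000
n ≥ log₂(100000000) = 26.58
n ≥ 27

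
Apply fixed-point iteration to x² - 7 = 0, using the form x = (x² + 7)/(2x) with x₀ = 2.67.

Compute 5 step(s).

Equation: x² - 7 = 0
Fixed-point form: x = (x² + 7)/(2x)
x₀ = 2.67

x_1 = g(2.670000) = 2.645861
x_2 = g(2.645861) = 2.645751
x_3 = g(2.645751) = 2.645751
x_4 = g(2.645751) = 2.645751
x_5 = g(2.645751) = 2.645751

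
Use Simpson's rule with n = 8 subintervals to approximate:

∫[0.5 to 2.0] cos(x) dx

f(x) = cos(x)
a = 0.5, b = 2.0, n = 8
h = (b - a)/n = 0.187500

Simpson's rule: (h/3)[f(x₀) + 4f(x₁) + 2f(x₂) + ... + f(xₙ)]

x_0 = 0.5000, f(x_0) = 0.877583, coefficient = 1
x_1 = 0.6875, f(x_1) = 0.772835, coefficient = 4
x_2 = 0.8750, f(x_2) = 0.640997, coefficient = 2
x_3 = 1.0625, f(x_3) = 0.486690, coefficient = 4
x_4 = 1.2500, f(x_4) = 0.315322, coefficient = 2
x_5 = 1.4375, f(x_5) = 0.132902, coefficient = 4
x_6 = 1.6250, f(x_6) = -0.054177, coefficient = 2
x_7 = 1.8125, f(x_7) = -0.239357, coefficient = 4
x_8 = 2.0000, f(x_8) = -0.416147, coefficient = 1

I ≈ (0.187500/3) × 6.877998 = 0.429875
Exact value: 0.429872
Error: 0.000003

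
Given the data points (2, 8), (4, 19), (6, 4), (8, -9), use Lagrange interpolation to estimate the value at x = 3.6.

Lagrange interpolation formula:
P(x) = Σ yᵢ × Lᵢ(x)
where Lᵢ(x) = Π_{j≠i} (x - xⱼ)/(xᵢ - xⱼ)

L_0(3.6) = (3.6 - 4)/(2 - 4) × (3.6 - 6)/(2 - 6) × (3.6 - 8)/(2 - 8) = 0.088000
L_1(3.6) = (3.6 - 2)/(4 - 2) × (3.6 - 6)/(4 - 6) × (3.6 - 8)/(4 - 8) = 1.056000
L_2(3.6) = (3.6 - 2)/(6 - 2) × (3.6 - 4)/(6 - 4) × (3.6 - 8)/(6 - 8) = -0.176000
L_3(3.6) = (3.6 - 2)/(8 - 2) × (3.6 - 4)/(8 - 4) × (3.6 - 6)/(8 - 6) = 0.032000

P(3.6) = 8×L_0(3.6) + 19×L_1(3.6) + 4×L_2(3.6) + (-9)×L_3(3.6)
P(3.6) = 19.776000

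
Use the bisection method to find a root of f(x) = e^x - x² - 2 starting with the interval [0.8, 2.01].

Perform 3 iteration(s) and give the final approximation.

f(x) = e^x - x² - 2
Initial interval: [0.8, 2.01]

Iteration 1:
  c_1 = (0.800000 + 2.010000)/2 = 1.405000
  f(c_1) = f(1.405000) = 0.101502
  f(a) × f(c) < 0, new interval: [0.800000, 1.405000]
Iteration 2:
  c_2 = (0.800000 + 1.405000)/2 = 1.102500
  f(c_2) = f(1.102500) = -0.203820
  f(a) × f(c) ≥ 0, new interval: [1.102500, 1.405000]
Iteration 3:
  c_3 = (1.102500 + 1.405000)/2 = 1.253750
  f(c_3) = f(1.253750) = -0.068433
  f(a) × f(c) ≥ 0, new interval: [1.253750, 1.405000]

After 3 iteration(s), the approximation is c_3 = 1.253750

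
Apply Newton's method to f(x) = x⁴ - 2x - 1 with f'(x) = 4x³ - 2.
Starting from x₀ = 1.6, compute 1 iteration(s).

f(x) = x⁴ - 2x - 1
f'(x) = 4x³ - 2
x₀ = 1.6

Newton-Raphson formula: x_{n+1} = x_n - f(x_n)/f'(x_n)

Iteration 1:
  f(1.600000) = 2.353600
  f'(1.600000) = 14.384000
  x_1 = 1.600000 - 2.353600/14.384000 = 1.436374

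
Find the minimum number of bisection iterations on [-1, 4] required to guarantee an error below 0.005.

We need (b-a)/2^n ≤ 0.005
(4 - (-1))/2^n ≤ 0.005
5/2^n ≤ 0.005
2^n ≥ 1000
n ≥ log₂(1000) = 9.97
n ≥ 10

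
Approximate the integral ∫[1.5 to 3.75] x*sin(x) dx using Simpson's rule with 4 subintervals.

f(x) = x*sin(x)
a = 1.5, b = 3.75, n = 4
h = (b - a)/n = 0.562500

Simpson's rule: (h/3)[f(x₀) + 4f(x₁) + 2f(x₂) + ... + f(xₙ)]

x_0 = 1.5000, f(x_0) = 1.496242, coefficient = 1
x_1 = 2.0625, f(x_1) = 1.818155, coefficient = 4
x_2 = 2.6250, f(x_2) = 1.296541, coefficient = 2
x_3 = 3.1875, f(x_3) = -0.146278, coefficient = 4
x_4 = 3.7500, f(x_4) = -2.143355, coefficient = 1

I ≈ (0.562500/3) × 8.633477 = 1.618777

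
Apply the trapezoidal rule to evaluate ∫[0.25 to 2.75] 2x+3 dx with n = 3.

f(x) = 2x+3
a = 0.25, b = 2.75, n = 3
h = (b - a)/n = 0.833333

Trapezoidal rule: (h/2)[f(x₀) + 2f(x₁) + 2f(x₂) + ... + f(xₙ)]

x_0 = 0.2500, f(x_0) = 3.500000, coefficient = 1
x_1 = 1.0833, f(x_1) = 5.166667, coefficient = 2
x_2 = 1.9167, f(x_2) = 6.833333, coefficient = 2
x_3 = 2.7500, f(x_3) = 8.500000, coefficient = 1

I ≈ (0.833333/2) × 36.000000 = 15.000000
Exact value: 15.000000
Error: 0.000000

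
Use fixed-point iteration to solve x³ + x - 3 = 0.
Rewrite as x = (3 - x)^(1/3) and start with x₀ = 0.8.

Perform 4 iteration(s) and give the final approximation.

Equation: x³ + x - 3 = 0
Fixed-point form: x = (3 - x)^(1/3)
x₀ = 0.8

x_1 = g(0.800000) = 1.300591
x_2 = g(1.300591) = 1.193345
x_3 = g(1.193345) = 1.217938
x_4 = g(1.217938) = 1.212386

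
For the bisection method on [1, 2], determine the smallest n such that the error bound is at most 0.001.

We need (b-a)/2^n ≤ 0.001
(2 - 1)/2^n ≤ 0.001
1/2^n ≤ 0.001
2^n ≥ 1000
n ≥ log₂(1000) = 9.97
n ≥ 10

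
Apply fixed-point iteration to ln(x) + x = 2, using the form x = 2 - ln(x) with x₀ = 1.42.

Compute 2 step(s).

Equation: ln(x) + x = 2
Fixed-point form: x = 2 - ln(x)
x₀ = 1.42

x_1 = g(1.420000) = 1.649343
x_2 = g(1.649343) = 1.499623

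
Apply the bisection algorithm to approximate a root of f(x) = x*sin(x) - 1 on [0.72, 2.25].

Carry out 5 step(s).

f(x) = x*sin(x) - 1
Initial interval: [0.72, 2.25]

Iteration 1:
  c_1 = (0.720000 + 2.250000)/2 = 1.485000
  f(c_1) = f(1.485000) = 0.479538
  f(a) × f(c) < 0, new interval: [0.720000, 1.485000]
Iteration 2:
  c_2 = (0.720000 + 1.485000)/2 = 1.102500
  f(c_2) = f(1.102500) = -0.016197
  f(a) × f(c) ≥ 0, new interval: [1.102500, 1.485000]
Iteration 3:
  c_3 = (1.102500 + 1.485000)/2 = 1.293750
  f(c_3) = f(1.293750) = 0.244416
  f(a) × f(c) < 0, new interval: [1.102500, 1.293750]
Iteration 4:
  c_4 = (1.102500 + 1.293750)/2 = 1.198125
  f(c_4) = f(1.198125) = 0.115883
  f(a) × f(c) < 0, new interval: [1.102500, 1.198125]
Iteration 5:
  c_5 = (1.102500 + 1.198125)/2 = 1.150313
  f(c_5) = f(1.150313) = 0.050111
  f(a) × f(c) < 0, new interval: [1.102500, 1.150313]

After 5 iteration(s), the approximation is c_5 = 1.150313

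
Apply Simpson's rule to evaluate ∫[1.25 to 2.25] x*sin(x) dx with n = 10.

f(x) = x*sin(x)
a = 1.25, b = 2.25, n = 10
h = (b - a)/n = 0.100000

Simpson's rule: (h/3)[f(x₀) + 4f(x₁) + 2f(x₂) + ... + f(xₙ)]

x_0 = 1.2500, f(x_0) = 1.186231, coefficient = 1
x_1 = 1.3500, f(x_1) = 1.317227, coefficient = 4
x_2 = 1.4500, f(x_2) = 1.439434, coefficient = 2
x_3 = 1.5500, f(x_3) = 1.549665, coefficient = 4
x_4 = 1.6500, f(x_4) = 1.644827, coefficient = 2
x_5 = 1.7500, f(x_5) = 1.721975, coefficient = 4
x_6 = 1.8500, f(x_6) = 1.778359, coefficient = 2
x_7 = 1.9500, f(x_7) = 1.811471, coefficient = 4
x_8 = 2.0500, f(x_8) = 1.819093, coefficient = 2
x_9 = 2.1500, f(x_9) = 1.799332, coefficient = 4
x_10 = 2.2500, f(x_10) = 1.750665, coefficient = 1

I ≈ (0.100000/3) × 49.099004 = 1.636633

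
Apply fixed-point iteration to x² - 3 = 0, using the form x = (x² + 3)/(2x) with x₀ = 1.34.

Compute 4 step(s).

Equation: x² - 3 = 0
Fixed-point form: x = (x² + 3)/(2x)
x₀ = 1.34

x_1 = g(1.340000) = 1.789403
x_2 = g(1.789403) = 1.732970
x_3 = g(1.732970) = 1.732051
x_4 = g(1.732051) = 1.732051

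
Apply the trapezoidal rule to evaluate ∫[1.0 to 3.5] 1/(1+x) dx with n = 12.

f(x) = 1/(1+x)
a = 1.0, b = 3.5, n = 12
h = (b - a)/n = 0.208333

Trapezoidal rule: (h/2)[f(x₀) + 2f(x₁) + 2f(x₂) + ... + f(xₙ)]

x_0 = 1.0000, f(x_0) = 0.500000, coefficient = 1
x_1 = 1.2083, f(x_1) = 0.452830, coefficient = 2
x_2 = 1.4167, f(x_2) = 0.413793, coefficient = 2
x_3 = 1.6250, f(x_3) = 0.380952, coefficient = 2
x_4 = 1.8333, f(x_4) = 0.352941, coefficient = 2
x_5 = 2.0417, f(x_5) = 0.328767, coefficient = 2
x_6 = 2.2500, f(x_6) = 0.307692, coefficient = 2
x_7 = 2.4583, f(x_7) = 0.289157, coefficient = 2
x_8 = 2.6667, f(x_8) = 0.272727, coefficient = 2
x_9 = 2.8750, f(x_9) = 0.258065, coefficient = 2
x_10 = 3.0833, f(x_10) = 0.244898, coefficient = 2
x_11 = 3.2917, f(x_11) = 0.233010, coefficient = 2
x_12 = 3.5000, f(x_12) = 0.222222, coefficient = 1

I ≈ (0.208333/2) × 7.791887 = 0.811655
Exact value: 0.810930
Error: 0.000725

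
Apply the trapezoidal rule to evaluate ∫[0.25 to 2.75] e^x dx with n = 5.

f(x) = e^x
a = 0.25, b = 2.75, n = 5
h = (b - a)/n = 0.500000

Trapezoidal rule: (h/2)[f(x₀) + 2f(x₁) + 2f(x₂) + ... + f(xₙ)]

x_0 = 0.2500, f(x_0) = 1.284025, coefficient = 1
x_1 = 0.7500, f(x_1) = 2.117000, coefficient = 2
x_2 = 1.2500, f(x_2) = 3.490343, coefficient = 2
x_3 = 1.7500, f(x_3) = 5.754603, coefficient = 2
x_4 = 2.2500, f(x_4) = 9.487736, coefficient = 2
x_5 = 2.7500, f(x_5) = 15.642632, coefficient = 1

I ≈ (0.500000/2) × 58.626020 = 14.656505
Exact value: 14.358606
Error: 0.297899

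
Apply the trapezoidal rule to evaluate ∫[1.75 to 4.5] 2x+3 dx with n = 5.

f(x) = 2x+3
a = 1.75, b = 4.5, n = 5
h = (b - a)/n = 0.550000

Trapezoidal rule: (h/2)[f(x₀) + 2f(x₁) + 2f(x₂) + ... + f(xₙ)]

x_0 = 1.7500, f(x_0) = 6.500000, coefficient = 1
x_1 = 2.3000, f(x_1) = 7.600000, coefficient = 2
x_2 = 2.8500, f(x_2) = 8.700000, coefficient = 2
x_3 = 3.4000, f(x_3) = 9.800000, coefficient = 2
x_4 = 3.9500, f(x_4) = 10.900000, coefficient = 2
x_5 = 4.5000, f(x_5) = 12.000000, coefficient = 1

I ≈ (0.550000/2) × 92.500000 = 25.437500
Exact value: 25.437500
Error: 0.000000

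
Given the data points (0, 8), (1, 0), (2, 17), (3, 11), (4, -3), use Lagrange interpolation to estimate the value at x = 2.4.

Lagrange interpolation formula:
P(x) = Σ yᵢ × Lᵢ(x)
where Lᵢ(x) = Π_{j≠i} (x - xⱼ)/(xᵢ - xⱼ)

L_0(2.4) = (2.4 - 1)/(0 - 1) × (2.4 - 2)/(0 - 2) × (2.4 - 3)/(0 - 3) × (2.4 - 4)/(0 - 4) = 0.022400
L_1(2.4) = (2.4 - 0)/(1 - 0) × (2.4 - 2)/(1 - 2) × (2.4 - 3)/(1 - 3) × (2.4 - 4)/(1 - 4) = -0.153600
L_2(2.4) = (2.4 - 0)/(2 - 0) × (2.4 - 1)/(2 - 1) × (2.4 - 3)/(2 - 3) × (2.4 - 4)/(2 - 4) = 0.806400
L_3(2.4) = (2.4 - 0)/(3 - 0) × (2.4 - 1)/(3 - 1) × (2.4 - 2)/(3 - 2) × (2.4 - 4)/(3 - 4) = 0.358400
L_4(2.4) = (2.4 - 0)/(4 - 0) × (2.4 - 1)/(4 - 1) × (2.4 - 2)/(4 - 2) × (2.4 - 3)/(4 - 3) = -0.033600

P(2.4) = 8×L_0(2.4) + 0×L_1(2.4) + 17×L_2(2.4) + 11×L_3(2.4) + (-3)×L_4(2.4)
P(2.4) = 17.931200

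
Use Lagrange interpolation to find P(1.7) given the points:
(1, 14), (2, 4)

Lagrange interpolation formula:
P(x) = Σ yᵢ × Lᵢ(x)
where Lᵢ(x) = Π_{j≠i} (x - xⱼ)/(xᵢ - xⱼ)

L_0(1.7) = (1.7 - 2)/(1 - 2) = 0.300000
L_1(1.7) = (1.7 - 1)/(2 - 1) = 0.700000

P(1.7) = 14×L_0(1.7) + 4×L_1(1.7)
P(1.7) = 7.000000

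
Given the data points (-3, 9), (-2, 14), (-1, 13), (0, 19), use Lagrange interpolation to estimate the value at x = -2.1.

Lagrange interpolation formula:
P(x) = Σ yᵢ × Lᵢ(x)
where Lᵢ(x) = Π_{j≠i} (x - xⱼ)/(xᵢ - xⱼ)

L_0(-2.1) = (-2.1 - (-2))/(-3 - (-2)) × (-2.1 - (-1))/(-3 - (-1)) × (-2.1 - 0)/(-3 - 0) = 0.038500
L_1(-2.1) = (-2.1 - (-3))/(-2 - (-3)) × (-2.1 - (-1))/(-2 - (-1)) × (-2.1 - 0)/(-2 - 0) = 1.039500
L_2(-2.1) = (-2.1 - (-3))/(-1 - (-3)) × (-2.1 - (-2))/(-1 - (-2)) × (-2.1 - 0)/(-1 - 0) = -0.094500
L_3(-2.1) = (-2.1 - (-3))/(0 - (-3)) × (-2.1 - (-2))/(0 - (-2)) × (-2.1 - (-1))/(0 - (-1)) = 0.016500

P(-2.1) = 9×L_0(-2.1) + 14×L_1(-2.1) + 13×L_2(-2.1) + 19×L_3(-2.1)
P(-2.1) = 13.984500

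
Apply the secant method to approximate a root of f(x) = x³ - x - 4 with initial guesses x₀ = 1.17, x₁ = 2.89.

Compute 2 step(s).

f(x) = x³ - x - 4
x₀ = 1.17, x₁ = 2.89

Secant formula: x_{n+1} = x_n - f(x_n)(x_n - x_{n-1})/(f(x_n) - f(x_{n-1}))

Iteration 1:
  f(1.170000) = -3.568387
  f(2.890000) = 17.247569
  x_2 = 2.890000 - 17.247569×(2.890000 - 1.170000)/(17.247569 - (-3.568387))
       = 1.464852
Iteration 2:
  f(2.890000) = 17.247569
  f(1.464852) = -2.321585
  x_3 = 1.464852 - (-2.321585)×(1.464852 - 2.890000)/(-2.321585 - 17.247569)
       = 1.633924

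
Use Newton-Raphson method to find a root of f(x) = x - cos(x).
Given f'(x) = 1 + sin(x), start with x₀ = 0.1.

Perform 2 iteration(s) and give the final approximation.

f(x) = x - cos(x)
f'(x) = 1 + sin(x)
x₀ = 0.1

Newton-Raphson formula: x_{n+1} = x_n - f(x_n)/f'(x_n)

Iteration 1:
  f(0.100000) = -0.895004
  f'(0.100000) = 1.099833
  x_1 = 0.100000 - (-0.895004)/1.099833 = 0.913763
Iteration 2:
  f(0.913763) = 0.302993
  f'(0.913763) = 1.791808
  x_2 = 0.913763 - 0.302993/1.791808 = 0.744664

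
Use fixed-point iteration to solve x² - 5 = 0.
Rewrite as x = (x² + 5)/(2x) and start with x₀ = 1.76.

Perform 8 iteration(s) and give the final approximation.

Equation: x² - 5 = 0
Fixed-point form: x = (x² + 5)/(2x)
x₀ = 1.76

x_1 = g(1.760000) = 2.300455
x_2 = g(2.300455) = 2.236969
x_3 = g(2.236969) = 2.236068
x_4 = g(2.236068) = 2.236068
x_5 = g(2.236068) = 2.236068
x_6 = g(2.236068) = 2.236068
x_7 = g(2.236068) = 2.236068
x_8 = g(2.236068) = 2.236068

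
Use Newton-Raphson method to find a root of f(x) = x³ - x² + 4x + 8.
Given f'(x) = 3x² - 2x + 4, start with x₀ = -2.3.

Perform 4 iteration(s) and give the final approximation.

f(x) = x³ - x² + 4x + 8
f'(x) = 3x² - 2x + 4
x₀ = -2.3

Newton-Raphson formula: x_{n+1} = x_n - f(x_n)/f'(x_n)

Iteration 1:
  f(-2.300000) = -18.657000
  f'(-2.300000) = 24.470000
  x_1 = -2.300000 - (-18.657000)/24.470000 = -1.537556
Iteration 2:
  f(-1.537556) = -4.149208
  f'(-1.537556) = 14.167350
  x_2 = -1.537556 - (-4.149208)/14.167350 = -1.244685
Iteration 3:
  f(-1.244685) = -0.456298
  f'(-1.244685) = 11.137092
  x_3 = -1.244685 - (-0.456298)/11.137092 = -1.203714
Iteration 4:
  f(-1.203714) = -0.007878
  f'(-1.203714) = 10.754210
  x_4 = -1.203714 - (-0.007878)/10.754210 = -1.202981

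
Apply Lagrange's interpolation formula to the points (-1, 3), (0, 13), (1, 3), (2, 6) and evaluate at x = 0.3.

Lagrange interpolation formula:
P(x) = Σ yᵢ × Lᵢ(x)
where Lᵢ(x) = Π_{j≠i} (x - xⱼ)/(xᵢ - xⱼ)

L_0(0.3) = (0.3 - 0)/(-1 - 0) × (0.3 - 1)/(-1 - 1) × (0.3 - 2)/(-1 - 2) = -0.059500
L_1(0.3) = (0.3 - (-1))/(0 - (-1)) × (0.3 - 1)/(0 - 1) × (0.3 - 2)/(0 - 2) = 0.773500
L_2(0.3) = (0.3 - (-1))/(1 - (-1)) × (0.3 - 0)/(1 - 0) × (0.3 - 2)/(1 - 2) = 0.331500
L_3(0.3) = (0.3 - (-1))/(2 - (-1)) × (0.3 - 0)/(2 - 0) × (0.3 - 1)/(2 - 1) = -0.045500

P(0.3) = 3×L_0(0.3) + 13×L_1(0.3) + 3×L_2(0.3) + 6×L_3(0.3)
P(0.3) = 10.598500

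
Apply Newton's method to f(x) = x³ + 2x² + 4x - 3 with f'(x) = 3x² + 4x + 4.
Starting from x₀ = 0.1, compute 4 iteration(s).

f(x) = x³ + 2x² + 4x - 3
f'(x) = 3x² + 4x + 4
x₀ = 0.1

Newton-Raphson formula: x_{n+1} = x_n - f(x_n)/f'(x_n)

Iteration 1:
  f(0.100000) = -2.579000
  f'(0.100000) = 4.430000
  x_1 = 0.100000 - (-2.579000)/4.430000 = 0.682167
Iteration 2:
  f(0.682167) = 0.976820
  f'(0.682167) = 8.124724
  x_2 = 0.682167 - 0.976820/8.124724 = 0.561939
Iteration 3:
  f(0.561939) = 0.056753
  f'(0.561939) = 7.195082
  x_3 = 0.561939 - 0.056753/7.195082 = 0.554051
Iteration 4:
  f(0.554051) = 0.000229
  f'(0.554051) = 7.137123
  x_4 = 0.554051 - 0.000229/7.137123 = 0.554019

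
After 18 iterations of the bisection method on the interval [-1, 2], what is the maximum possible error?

Bisection error bound: |error| ≤ (b-a)/2^n
|error| ≤ (2 - (-1))/2^18 = 3/2^18
|error| ≤ 0.0000114441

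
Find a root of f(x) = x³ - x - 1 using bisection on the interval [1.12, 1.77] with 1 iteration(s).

f(x) = x³ - x - 1
Initial interval: [1.12, 1.77]

Iteration 1:
  c_1 = (1.120000 + 1.770000)/2 = 1.445000
  f(c_1) = f(1.445000) = 0.572196
  f(a) × f(c) < 0, new interval: [1.120000, 1.445000]

After 1 iteration(s), the approximation is c_1 = 1.445000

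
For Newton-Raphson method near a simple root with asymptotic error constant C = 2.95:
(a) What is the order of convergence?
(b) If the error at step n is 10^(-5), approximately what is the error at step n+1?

(a) Newton-Raphson has quadratic (order 2) convergence near simple roots.
    This means |e_{n+1}| ≈ C|e_n|².

(b) With |e_n| = 10^(-5) and C = 2.95:
    |e_{n+1}| ≈ 2.95 × (10^(-5))² = 2.95 × 10^(-10)

(a) 2 (quadratic); (b) |e_{n+1}| ≈ 2.950e-10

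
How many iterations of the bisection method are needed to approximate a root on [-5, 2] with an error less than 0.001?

We need (b-a)/2^n ≤ 0.001
(2 - (-5))/2^n ≤ 0.001
7/2^n ≤ 0.001
2^n ≥ 7000
n ≥ log₂(7000) = 12.77
n ≥ 13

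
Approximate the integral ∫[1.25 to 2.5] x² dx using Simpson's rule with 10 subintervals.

f(x) = x²
a = 1.25, b = 2.5, n = 10
h = (b - a)/n = 0.125000

Simpson's rule: (h/3)[f(x₀) + 4f(x₁) + 2f(x₂) + ... + f(xₙ)]

x_0 = 1.2500, f(x_0) = 1.562500, coefficient = 1
x_1 = 1.3750, f(x_1) = 1.890625, coefficient = 4
x_2 = 1.5000, f(x_2) = 2.250000, coefficient = 2
x_3 = 1.6250, f(x_3) = 2.640625, coefficient = 4
x_4 = 1.7500, f(x_4) = 3.062500, coefficient = 2
x_5 = 1.8750, f(x_5) = 3.515625, coefficient = 4
x_6 = 2.0000, f(x_6) = 4.000000, coefficient = 2
x_7 = 2.1250, f(x_7) = 4.515625, coefficient = 4
x_8 = 2.2500, f(x_8) = 5.062500, coefficient = 2
x_9 = 2.3750, f(x_9) = 5.640625, coefficient = 4
x_10 = 2.5000, f(x_10) = 6.250000, coefficient = 1

I ≈ (0.125000/3) × 109.375000 = 4.557292
Exact value: 4.557292
Error: 0.000000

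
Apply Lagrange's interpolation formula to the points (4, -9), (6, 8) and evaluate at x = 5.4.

Lagrange interpolation formula:
P(x) = Σ yᵢ × Lᵢ(x)
where Lᵢ(x) = Π_{j≠i} (x - xⱼ)/(xᵢ - xⱼ)

L_0(5.4) = (5.4 - 6)/(4 - 6) = 0.300000
L_1(5.4) = (5.4 - 4)/(6 - 4) = 0.700000

P(5.4) = (-9)×L_0(5.4) + 8×L_1(5.4)
P(5.4) = 2.900000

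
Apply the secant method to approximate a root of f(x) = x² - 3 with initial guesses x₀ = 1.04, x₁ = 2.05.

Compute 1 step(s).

f(x) = x² - 3
x₀ = 1.04, x₁ = 2.05

Secant formula: x_{n+1} = x_n - f(x_n)(x_n - x_{n-1})/(f(x_n) - f(x_{n-1}))

Iteration 1:
  f(1.040000) = -1.918400
  f(2.050000) = 1.202500
  x_2 = 2.050000 - 1.202500×(2.050000 - 1.040000)/(1.202500 - (-1.918400))
       = 1.660841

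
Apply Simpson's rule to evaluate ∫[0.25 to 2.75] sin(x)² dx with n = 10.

f(x) = sin(x)²
a = 0.25, b = 2.75, n = 10
h = (b - a)/n = 0.250000

Simpson's rule: (h/3)[f(x₀) + 4f(x₁) + 2f(x₂) + ... + f(xₙ)]

x_0 = 0.2500, f(x_0) = 0.061209, coefficient = 1
x_1 = 0.5000, f(x_1) = 0.229849, coefficient = 4
x_2 = 0.7500, f(x_2) = 0.464631, coefficient = 2
x_3 = 1.0000, f(x_3) = 0.708073, coefficient = 4
x_4 = 1.2500, f(x_4) = 0.900572, coefficient = 2
x_5 = 1.5000, f(x_5) = 0.994996, coefficient = 4
x_6 = 1.7500, f(x_6) = 0.968228, coefficient = 2
x_7 = 2.0000, f(x_7) = 0.826822, coefficient = 4
x_8 = 2.2500, f(x_8) = 0.605398, coefficient = 2
x_9 = 2.5000, f(x_9) = 0.358169, coefficient = 4
x_10 = 2.7500, f(x_10) = 0.145665, coefficient = 1

I ≈ (0.250000/3) × 18.556170 = 1.546347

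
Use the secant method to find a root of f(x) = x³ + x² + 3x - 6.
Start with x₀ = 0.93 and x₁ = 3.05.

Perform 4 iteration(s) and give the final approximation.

f(x) = x³ + x² + 3x - 6
x₀ = 0.93, x₁ = 3.05

Secant formula: x_{n+1} = x_n - f(x_n)(x_n - x_{n-1})/(f(x_n) - f(x_{n-1}))

Iteration 1:
  f(0.930000) = -1.540743
  f(3.050000) = 40.825125
  x_2 = 3.050000 - 40.825125×(3.050000 - 0.930000)/(40.825125 - (-1.540743))
       = 1.007099
Iteration 2:
  f(3.050000) = 40.825125
  f(1.007099) = -0.943004
  x_3 = 1.007099 - (-0.943004)×(1.007099 - 3.050000)/(-0.943004 - 40.825125)
       = 1.053222
Iteration 3:
  f(1.007099) = -0.943004
  f(1.053222) = -0.562743
  x_4 = 1.053222 - (-0.562743)×(1.053222 - 1.007099)/(-0.562743 - (-0.943004))
       = 1.121478
Iteration 4:
  f(1.053222) = -0.562743
  f(1.121478) = 0.032648
  x_5 = 1.121478 - 0.032648×(1.121478 - 1.053222)/(0.032648 - (-0.562743))
       = 1.117736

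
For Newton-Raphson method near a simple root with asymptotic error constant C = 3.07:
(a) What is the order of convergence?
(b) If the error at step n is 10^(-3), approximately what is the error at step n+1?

(a) Newton-Raphson has quadratic (order 2) convergence near simple roots.
    This means |e_{n+1}| ≈ C|e_n|².

(b) With |e_n| = 10^(-3) and C = 3.07:
    |e_{n+1}| ≈ 3.07 × (10^(-3))² = 3.07 × 10^(-6)

(a) 2 (quadratic); (b) |e_{n+1}| ≈ 3.070e-06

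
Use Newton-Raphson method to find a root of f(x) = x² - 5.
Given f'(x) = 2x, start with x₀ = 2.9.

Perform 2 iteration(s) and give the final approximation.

f(x) = x² - 5
f'(x) = 2x
x₀ = 2.9

Newton-Raphson formula: x_{n+1} = x_n - f(x_n)/f'(x_n)

Iteration 1:
  f(2.900000) = 3.410000
  f'(2.900000) = 5.800000
  x_1 = 2.900000 - 3.410000/5.800000 = 2.312069
Iteration 2:
  f(2.312069) = 0.345663
  f'(2.312069) = 4.624138
  x_2 = 2.312069 - 0.345663/4.624138 = 2.237317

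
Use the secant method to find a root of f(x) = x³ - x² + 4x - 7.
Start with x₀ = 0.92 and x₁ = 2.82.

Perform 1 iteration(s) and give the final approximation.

f(x) = x³ - x² + 4x - 7
x₀ = 0.92, x₁ = 2.82

Secant formula: x_{n+1} = x_n - f(x_n)(x_n - x_{n-1})/(f(x_n) - f(x_{n-1}))

Iteration 1:
  f(0.920000) = -3.387712
  f(2.820000) = 18.753368
  x_2 = 2.820000 - 18.753368×(2.820000 - 0.920000)/(18.753368 - (-3.387712))
       = 1.210711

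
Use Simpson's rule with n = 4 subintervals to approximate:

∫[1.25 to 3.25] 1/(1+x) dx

f(x) = 1/(1+x)
a = 1.25, b = 3.25, n = 4
h = (b - a)/n = 0.500000

Simpson's rule: (h/3)[f(x₀) + 4f(x₁) + 2f(x₂) + ... + f(xₙ)]

x_0 = 1.2500, f(x_0) = 0.444444, coefficient = 1
x_1 = 1.7500, f(x_1) = 0.363636, coefficient = 4
x_2 = 2.2500, f(x_2) = 0.307692, coefficient = 2
x_3 = 2.7500, f(x_3) = 0.266667, coefficient = 4
x_4 = 3.2500, f(x_4) = 0.235294, coefficient = 1

I ≈ (0.500000/3) × 3.816335 = 0.636056
Exact value: 0.635989
Error: 0.000067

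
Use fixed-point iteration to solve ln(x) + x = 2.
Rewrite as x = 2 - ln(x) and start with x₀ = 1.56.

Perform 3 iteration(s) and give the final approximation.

Equation: ln(x) + x = 2
Fixed-point form: x = 2 - ln(x)
x₀ = 1.56

x_1 = g(1.560000) = 1.555314
x_2 = g(1.555314) = 1.558322
x_3 = g(1.558322) = 1.556390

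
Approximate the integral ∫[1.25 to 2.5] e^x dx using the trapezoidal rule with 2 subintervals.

f(x) = e^x
a = 1.25, b = 2.5, n = 2
h = (b - a)/n = 0.625000

Trapezoidal rule: (h/2)[f(x₀) + 2f(x₁) + 2f(x₂) + ... + f(xₙ)]

x_0 = 1.2500, f(x_0) = 3.490343, coefficient = 1
x_1 = 1.8750, f(x_1) = 6.520819, coefficient = 2
x_2 = 2.5000, f(x_2) = 12.182494, coefficient = 1

I ≈ (0.625000/2) × 28.714475 = 8.973273
Exact value: 8.692151
Error: 0.281122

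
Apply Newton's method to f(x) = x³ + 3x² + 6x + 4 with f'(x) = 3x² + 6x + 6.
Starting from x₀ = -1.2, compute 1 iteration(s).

f(x) = x³ + 3x² + 6x + 4
f'(x) = 3x² + 6x + 6
x₀ = -1.2

Newton-Raphson formula: x_{n+1} = x_n - f(x_n)/f'(x_n)

Iteration 1:
  f(-1.200000) = -0.608000
  f'(-1.200000) = 3.120000
  x_1 = -1.200000 - (-0.608000)/3.120000 = -1.005128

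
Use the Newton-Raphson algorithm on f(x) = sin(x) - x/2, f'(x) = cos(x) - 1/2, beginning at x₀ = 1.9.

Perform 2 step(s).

f(x) = sin(x) - x/2
f'(x) = cos(x) - 1/2
x₀ = 1.9

Newton-Raphson formula: x_{n+1} = x_n - f(x_n)/f'(x_n)

Iteration 1:
  f(1.900000) = -0.003700
  f'(1.900000) = -0.823290
  x_1 = 1.900000 - (-0.003700)/(-0.823290) = 1.895506
Iteration 2:
  f(1.895506) = -0.000010
  f'(1.895506) = -0.819034
  x_2 = 1.895506 - (-0.000010)/(-0.819034) = 1.895494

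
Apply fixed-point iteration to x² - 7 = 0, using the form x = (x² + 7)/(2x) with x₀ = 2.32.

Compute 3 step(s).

Equation: x² - 7 = 0
Fixed-point form: x = (x² + 7)/(2x)
x₀ = 2.32

x_1 = g(2.320000) = 2.668621
x_2 = g(2.668621) = 2.645849
x_3 = g(2.645849) = 2.645751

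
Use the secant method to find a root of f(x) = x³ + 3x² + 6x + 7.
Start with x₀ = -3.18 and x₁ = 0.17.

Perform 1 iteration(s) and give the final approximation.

f(x) = x³ + 3x² + 6x + 7
x₀ = -3.18, x₁ = 0.17

Secant formula: x_{n+1} = x_n - f(x_n)(x_n - x_{n-1})/(f(x_n) - f(x_{n-1}))

Iteration 1:
  f(-3.180000) = -13.900232
  f(0.170000) = 8.111613
  x_2 = 0.170000 - 8.111613×(0.170000 - (-3.180000))/(8.111613 - (-13.900232))
       = -1.064513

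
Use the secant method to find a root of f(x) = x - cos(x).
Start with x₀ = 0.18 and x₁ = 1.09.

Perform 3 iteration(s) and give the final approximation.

f(x) = x - cos(x)
x₀ = 0.18, x₁ = 1.09

Secant formula: x_{n+1} = x_n - f(x_n)(x_n - x_{n-1})/(f(x_n) - f(x_{n-1}))

Iteration 1:
  f(0.180000) = -0.803844
  f(1.090000) = 0.627515
  x_2 = 1.090000 - 0.627515×(1.090000 - 0.180000)/(0.627515 - (-0.803844))
       = 0.691051
Iteration 2:
  f(1.090000) = 0.627515
  f(0.691051) = -0.079525
  x_3 = 0.691051 - (-0.079525)×(0.691051 - 1.090000)/(-0.079525 - 0.627515)
       = 0.735924
Iteration 3:
  f(0.691051) = -0.079525
  f(0.735924) = -0.005288
  x_4 = 0.735924 - (-0.005288)×(0.735924 - 0.691051)/(-0.005288 - (-0.079525))
       = 0.739120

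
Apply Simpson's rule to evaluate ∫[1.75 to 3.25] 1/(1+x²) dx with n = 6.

f(x) = 1/(1+x²)
a = 1.75, b = 3.25, n = 6
h = (b - a)/n = 0.250000

Simpson's rule: (h/3)[f(x₀) + 4f(x₁) + 2f(x₂) + ... + f(xₙ)]

x_0 = 1.7500, f(x_0) = 0.246154, coefficient = 1
x_1 = 2.0000, f(x_1) = 0.200000, coefficient = 4
x_2 = 2.2500, f(x_2) = 0.164948, coefficient = 2
x_3 = 2.5000, f(x_3) = 0.137931, coefficient = 4
x_4 = 2.7500, f(x_4) = 0.116788, coefficient = 2
x_5 = 3.0000, f(x_5) = 0.100000, coefficient = 4
x_6 = 3.2500, f(x_6) = 0.086486, coefficient = 1

I ≈ (0.250000/3) × 2.647838 = 0.220653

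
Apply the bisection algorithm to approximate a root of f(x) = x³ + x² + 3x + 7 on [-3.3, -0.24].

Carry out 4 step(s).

f(x) = x³ + x² + 3x + 7
Initial interval: [-3.3, -0.24]

Iteration 1:
  c_1 = (-3.300000 + (-0.240000))/2 = -1.770000
  f(c_1) = f(-1.770000) = -0.722333
  f(a) × f(c) ≥ 0, new interval: [-1.770000, -0.240000]
Iteration 2:
  c_2 = (-1.770000 + (-0.240000))/2 = -1.005000
  f(c_2) = f(-1.005000) = 3.979950
  f(a) × f(c) < 0, new interval: [-1.770000, -1.005000]
Iteration 3:
  c_3 = (-1.770000 + (-1.005000))/2 = -1.387500
  f(c_3) = f(-1.387500) = 2.091502
  f(a) × f(c) < 0, new interval: [-1.770000, -1.387500]
Iteration 4:
  c_4 = (-1.770000 + (-1.387500))/2 = -1.578750
  f(c_4) = f(-1.578750) = 0.821244
  f(a) × f(c) < 0, new interval: [-1.770000, -1.578750]

After 4 iteration(s), the approximation is c_4 = -1.578750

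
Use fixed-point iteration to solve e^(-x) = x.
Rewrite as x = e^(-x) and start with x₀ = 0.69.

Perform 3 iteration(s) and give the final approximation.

Equation: e^(-x) = x
Fixed-point form: x = e^(-x)
x₀ = 0.69

x_1 = g(0.690000) = 0.501576
x_2 = g(0.501576) = 0.605575
x_3 = g(0.605575) = 0.545760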